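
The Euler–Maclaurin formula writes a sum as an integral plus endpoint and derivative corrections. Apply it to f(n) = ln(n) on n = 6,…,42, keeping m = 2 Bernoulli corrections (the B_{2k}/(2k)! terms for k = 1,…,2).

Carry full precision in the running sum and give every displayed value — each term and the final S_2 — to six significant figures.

S_2 ≈ 112.984

The integral term ∫_6^42 ln(x) dx = 110.232.
Boundary: ½(f(6) + f(42)) = ½(1.79176 + 3.73767) = 2.76471.
Running total after boundary: 112.996.
Correction k=1: B_{2}/2! · (f^{(1)}(42) − f^{(1)}(6)) = 1/12 · (0.0238095 − 0.166667) = -0.0119048.
Running total after k=1: 112.984.
Correction k=2: B_{4}/4! · (f^{(3)}(42) − f^{(3)}(6)) = −1/720 · (2.69949e-05 − 0.00925926) = 1.28226e-05.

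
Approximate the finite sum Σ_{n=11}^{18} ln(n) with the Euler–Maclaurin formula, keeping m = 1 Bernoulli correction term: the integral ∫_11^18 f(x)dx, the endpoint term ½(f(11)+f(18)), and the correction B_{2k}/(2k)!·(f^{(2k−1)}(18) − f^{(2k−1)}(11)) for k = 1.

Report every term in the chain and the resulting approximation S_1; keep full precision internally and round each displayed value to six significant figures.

S_1 ≈ 21.2910

The integral term ∫_11^18 ln(x) dx = 18.6498.
½[f(11) + f(18)] = ½[2.39790 + 2.89037] = 2.64413.
Running total after boundary: 21.2940.
k=1: B_{2}/(2)! × [f^{(1)}(18) − f^{(1)}(11)] = 1/12 × (0.0555556 − 0.0909091) = -0.00294613.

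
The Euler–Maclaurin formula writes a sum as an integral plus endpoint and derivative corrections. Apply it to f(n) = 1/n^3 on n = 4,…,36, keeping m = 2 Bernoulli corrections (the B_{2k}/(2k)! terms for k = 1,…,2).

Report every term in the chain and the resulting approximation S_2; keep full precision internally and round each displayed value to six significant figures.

The integral term ∫_4^36 1/x^3 dx = 0.0308642.
½[f(4) + f(36)] = ½[0.0156250 + 2.14335e-05] = 0.00782322.
So far: 0.0386874.
Order-1 term: 1/12 · (-1.78612e-06 − (-0.0117188)) = 0.000976414.
Partial sum through k=1: 0.0396638.
Order-2 term: −1/720 · (-2.75636e-08 − (-0.0146484)) = -2.03450e-05.

S_2 ≈ 0.0396435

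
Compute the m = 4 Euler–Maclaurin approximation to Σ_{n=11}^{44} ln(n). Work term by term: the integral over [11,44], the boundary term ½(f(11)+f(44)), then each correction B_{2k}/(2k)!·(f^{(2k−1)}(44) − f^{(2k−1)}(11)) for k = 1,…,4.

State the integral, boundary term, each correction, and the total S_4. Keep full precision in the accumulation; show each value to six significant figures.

S_4 ≈ 110.213

The integral term ∫_11^44 ln(x) dx = 107.127.
Endpoint term: (f(11) + f(44))/2 = (2.39790 + 3.78419)/2 = 3.09104.
Integral + boundary = 110.219.
Order-1 term: 1/12 · (0.0227273 − 0.0909091) = -0.00568182.
Running total after k=1: 110.213.
Order-2 term: −1/720 · (2.34786e-05 − 0.00150263) = 2.05438e-06.
Running total after k=2: 110.213.
Order-3 term: 1/30240 · (1.45528e-07 − 0.000149021) = -4.92313e-09.
Running total after k=3: 110.213.
Order-4 term: −1/1209600 · (2.25509e-09 − 3.69474e-05) = 3.05433e-11.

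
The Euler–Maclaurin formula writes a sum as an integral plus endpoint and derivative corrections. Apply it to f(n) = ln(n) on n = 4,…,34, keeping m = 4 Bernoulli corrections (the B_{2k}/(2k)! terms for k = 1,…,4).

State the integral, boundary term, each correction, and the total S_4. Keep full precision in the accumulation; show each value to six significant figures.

∫_4^34 ln(x) dx evaluates to 84.3511.
½[f(4) + f(34)] = ½[1.38629 + 3.52636] = 2.45633.
Running total after boundary: 86.8074.
Correction k=1: B_{2}/2! · (f^{(1)}(34) − f^{(1)}(4)) = 1/12 · (0.0294118 − 0.250000) = -0.0183824.
Partial sum through k=1: 86.7890.
Correction k=2: B_{4}/4! · (f^{(3)}(34) − f^{(3)}(4)) = −1/720 · (5.08854e-05 − 0.0312500) = 4.33321e-05.
Partial sum through k=2: 86.7891.
Correction k=3: B_{6}/6! · (f^{(5)}(34) − f^{(5)}(4)) = 1/30240 · (5.28222e-07 − 0.0234375) = -7.75032e-07.
Partial sum through k=3: 86.7891.
Correction k=4: B_{8}/8! · (f^{(7)}(34) − f^{(7)}(4)) = −1/1209600 · (1.37082e-08 − 0.0439453) = 3.63304e-08.

S_4 ≈ 86.7891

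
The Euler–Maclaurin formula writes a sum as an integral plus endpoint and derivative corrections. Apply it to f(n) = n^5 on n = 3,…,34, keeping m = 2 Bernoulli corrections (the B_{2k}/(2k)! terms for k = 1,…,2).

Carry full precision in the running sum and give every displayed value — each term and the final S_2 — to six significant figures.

S_2 ≈ 2.80742e+08

The integral term ∫_3^34 x^5 dx = 2.57467e+08.
Boundary: ½(f(3) + f(34)) = ½(243.000 + 4.54354e+07) = 2.27178e+07.
Running total after boundary: 2.80185e+08.
Correction k=1: B_{2}/2! · (f^{(1)}(34) − f^{(1)}(3)) = 1/12 · (6.68168e+06 − 405.000) = 556773.
Running total after k=1: 2.80742e+08.
Correction k=2: B_{4}/4! · (f^{(3)}(34) − f^{(3)}(3)) = −1/720 · (69360.0 − 540.000) = -95.5833.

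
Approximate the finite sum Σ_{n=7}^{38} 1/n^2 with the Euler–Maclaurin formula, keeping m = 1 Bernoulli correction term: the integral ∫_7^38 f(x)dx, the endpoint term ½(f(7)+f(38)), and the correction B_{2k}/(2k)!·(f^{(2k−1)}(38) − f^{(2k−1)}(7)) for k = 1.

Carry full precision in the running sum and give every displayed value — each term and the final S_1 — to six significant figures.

The integral term ∫_7^38 1/x^2 dx = 0.116541.
½[f(7) + f(38)] = ½[0.0204082 + 0.000692521] = 0.0105503.
Integral + boundary = 0.127092.
Order-1 term: 1/12 · (-3.64485e-05 − (-0.00583090)) = 0.000482871.

S_1 ≈ 0.127575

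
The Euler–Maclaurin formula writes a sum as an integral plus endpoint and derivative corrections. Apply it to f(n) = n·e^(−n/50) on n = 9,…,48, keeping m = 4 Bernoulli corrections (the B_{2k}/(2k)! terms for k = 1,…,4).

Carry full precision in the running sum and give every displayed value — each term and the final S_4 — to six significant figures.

The integral term ∫_9^48 x·e^(−x/50) dx = 587.872.
Endpoint term: (f(9) + f(48))/2 = (7.51743 + 18.3789)/2 = 12.9481.
Integral + boundary = 600.820.
Correction k=1: B_{2}/2! · (f^{(1)}(48) − f^{(1)}(9)) = 1/12 · (0.0153157 − 0.684922) = -0.0558005.
Running total after k=1: 600.764.
Correction k=2: B_{4}/4! · (f^{(3)}(48) − f^{(3)}(9)) = −1/720 · (0.000312441 − 0.000942185) = 8.74645e-07.
Running total after k=2: 600.764.
Correction k=3: B_{6}/6! · (f^{(5)}(48) − f^{(5)}(9)) = 1/30240 · (2.47502e-07 − 6.44160e-07) = -1.31170e-11.
Running total after k=3: 600.764.
Correction k=4: B_{8}/8! · (f^{(7)}(48) − f^{(7)}(9)) = −1/1209600 · (1.48011e-10 − 3.64579e-10) = 1.79041e-16.

S_4 ≈ 600.764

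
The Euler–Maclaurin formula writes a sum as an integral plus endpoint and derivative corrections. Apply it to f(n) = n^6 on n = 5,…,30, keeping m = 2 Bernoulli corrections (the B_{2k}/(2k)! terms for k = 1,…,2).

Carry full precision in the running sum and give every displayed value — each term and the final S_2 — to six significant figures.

∫_5^30 x^6 dx evaluates to 3.12427e+09.
½[f(5) + f(30)] = ½[15625.0 + 7.29000e+08] = 3.64508e+08.
Running total after boundary: 3.48878e+09.
k=1: B_{2}/(2)! × [f^{(1)}(30) − f^{(1)}(5)] = 1/12 × (1.45800e+08 − 18750.0) = 1.21484e+07.
Running total after k=1: 3.50093e+09.
k=2: B_{4}/(4)! × [f^{(3)}(30) − f^{(3)}(5)] = −1/720 × (3.24000e+06 − 15000.0) = -4479.17.

S_2 ≈ 3.50093e+09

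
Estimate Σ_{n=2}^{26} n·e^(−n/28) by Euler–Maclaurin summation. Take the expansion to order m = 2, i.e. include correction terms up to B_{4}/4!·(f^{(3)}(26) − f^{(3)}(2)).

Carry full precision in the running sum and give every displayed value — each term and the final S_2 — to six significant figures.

S_2 ≈ 190.673

Integral: ∫_2^26 x·e^(−x/28) dx = 184.675.
Endpoint term: (f(2) + f(26))/2 = (1.86213 + 10.2731)/2 = 6.06759.
Integral + boundary = 190.742.
k=1: B_{2}/(2)! × [f^{(1)}(26) − f^{(1)}(2)] = 1/12 × (0.0282227 − 0.864558) = -0.0696946.
Partial sum through k=1: 190.673.
k=2: B_{4}/(4)! × [f^{(3)}(26) − f^{(3)}(2)] = −1/720 × (0.00104395 − 0.00347791) = 3.38050e-06.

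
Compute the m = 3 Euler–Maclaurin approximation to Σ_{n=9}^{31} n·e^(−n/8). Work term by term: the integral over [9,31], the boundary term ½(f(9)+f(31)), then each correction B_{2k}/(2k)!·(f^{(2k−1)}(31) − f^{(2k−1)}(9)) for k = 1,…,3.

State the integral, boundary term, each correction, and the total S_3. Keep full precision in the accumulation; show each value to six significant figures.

S_3 ≈ 39.4584

∫_9^31 x·e^(−x/8) dx evaluates to 37.6774.
Boundary: ½(f(9) + f(31)) = ½(2.92187 + 0.643384) = 1.78263.
Integral + boundary = 39.4600.
Order-1 term: 1/12 · (-0.0596687 − (-0.0405816)) = -0.00159060.
Running total after k=1: 39.4584.
Order-2 term: −1/720 · (-0.000283751 − 0.00951130) = 1.36042e-05.
Running total after k=2: 39.4584.
Order-3 term: 1/30240 · (5.70035e-06 − 0.000307136) = -9.96810e-09.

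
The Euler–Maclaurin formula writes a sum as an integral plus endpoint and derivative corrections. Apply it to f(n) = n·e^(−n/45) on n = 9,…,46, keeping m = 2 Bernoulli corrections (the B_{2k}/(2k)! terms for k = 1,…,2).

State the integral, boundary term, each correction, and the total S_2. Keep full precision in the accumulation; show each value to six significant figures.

∫_9^46 x·e^(−x/45) dx evaluates to 516.157.
Endpoint term: (f(9) + f(46))/2 = (7.36858 + 16.5505)/2 = 11.9596.
Running total after boundary: 528.117.
k=1: B_{2}/(2)! × [f^{(1)}(46) − f^{(1)}(9)] = 1/12 × (-0.00799543 − 0.654985) = -0.0552483.
After k=1: 528.062.
k=2: B_{4}/(4)! × [f^{(3)}(46) − f^{(3)}(9)] = −1/720 × (0.000351404 − 0.00113207) = 1.08426e-06.

S_2 ≈ 528.062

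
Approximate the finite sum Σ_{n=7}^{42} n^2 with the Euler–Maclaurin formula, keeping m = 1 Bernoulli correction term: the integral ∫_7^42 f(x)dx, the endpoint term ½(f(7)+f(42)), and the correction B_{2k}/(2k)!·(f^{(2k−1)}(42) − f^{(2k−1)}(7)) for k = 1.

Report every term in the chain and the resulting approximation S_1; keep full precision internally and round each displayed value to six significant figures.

∫_7^42 x^2 dx evaluates to 24581.7.
Endpoint term: (f(7) + f(42))/2 = (49.0000 + 1764.00)/2 = 906.500.
So far: 25488.2.
Correction k=1: B_{2}/2! · (f^{(1)}(42) − f^{(1)}(7)) = 1/12 · (84.0000 − 14.0000) = 5.83333.

S_1 ≈ 25494.0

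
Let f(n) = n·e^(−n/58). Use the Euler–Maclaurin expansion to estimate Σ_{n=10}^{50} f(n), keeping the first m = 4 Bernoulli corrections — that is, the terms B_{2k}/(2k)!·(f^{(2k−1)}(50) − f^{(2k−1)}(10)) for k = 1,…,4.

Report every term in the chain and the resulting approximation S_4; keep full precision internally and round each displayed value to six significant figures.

The integral term ∫_10^50 x·e^(−x/58) dx = 674.183.
Boundary: ½(f(10) + f(50)) = ½(8.41631 + 21.1144) = 14.7653.
Running total after boundary: 688.949.
Order-1 term: 1/12 · (0.0582465 − 0.696522) = -0.0531896.
After k=1: 688.895.
Order-2 term: −1/720 · (0.000268377 − 0.000707427) = 6.09791e-07.
After k=2: 688.895.
Order-3 term: 1/30240 · (1.54411e-07 − 3.59037e-07) = -6.76673e-12.
After k=3: 688.895.
Order-4 term: −1/1209600 · (6.80867e-11 − 1.50946e-10) = 6.85012e-17.

S_4 ≈ 688.895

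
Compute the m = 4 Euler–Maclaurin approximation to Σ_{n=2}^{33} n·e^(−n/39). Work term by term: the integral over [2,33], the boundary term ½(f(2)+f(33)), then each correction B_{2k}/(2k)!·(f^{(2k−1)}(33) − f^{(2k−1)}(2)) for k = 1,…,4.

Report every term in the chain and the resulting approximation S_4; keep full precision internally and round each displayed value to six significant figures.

Integral: ∫_2^33 x·e^(−x/39) dx = 314.261.
Endpoint term: (f(2) + f(33))/2 = (1.90002 + 14.1590)/2 = 8.02953.
Integral + boundary = 322.291.
k=1: B_{2}/(2)! × [f^{(1)}(33) − f^{(1)}(2)] = 1/12 × (0.0660095 − 0.901292) = -0.0696069.
Running total after k=1: 322.221.
k=2: B_{4}/(4)! × [f^{(3)}(33) − f^{(3)}(2)] = −1/720 × (0.000607583 − 0.00184176) = 1.71413e-06.
Running total after k=2: 322.221.
k=3: B_{6}/(6)! × [f^{(5)}(33) − f^{(5)}(2)] = 1/30240 × (7.70392e-07 − 2.03218e-06) = -4.17259e-11.
Running total after k=3: 322.221.
k=4: B_{8}/(8)! × [f^{(7)}(33) − f^{(7)}(2)] = −1/1209600 × (7.50376e-10 − 1.87605e-09) = 9.30621e-16.

S_4 ≈ 322.221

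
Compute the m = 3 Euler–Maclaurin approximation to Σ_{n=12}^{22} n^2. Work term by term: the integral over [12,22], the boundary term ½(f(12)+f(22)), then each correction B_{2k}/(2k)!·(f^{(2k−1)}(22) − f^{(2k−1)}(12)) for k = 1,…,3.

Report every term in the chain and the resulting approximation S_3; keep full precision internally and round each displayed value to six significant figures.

∫_12^22 x^2 dx evaluates to 2973.33.
½[f(12) + f(22)] = ½[144.000 + 484.000] = 314.000.
Integral + boundary = 3287.33.
Order-1 term: 1/12 · (44.0000 − 24.0000) = 1.66667.
Running total after k=1: 3289.00.
Order-2 term: −1/720 · (0.00000 − 0.00000) = 0.00000.
Running total after k=2: 3289.00.
Order-3 term: 1/30240 · (0.00000 − 0.00000) = 0.00000.

S_3 ≈ 3289.00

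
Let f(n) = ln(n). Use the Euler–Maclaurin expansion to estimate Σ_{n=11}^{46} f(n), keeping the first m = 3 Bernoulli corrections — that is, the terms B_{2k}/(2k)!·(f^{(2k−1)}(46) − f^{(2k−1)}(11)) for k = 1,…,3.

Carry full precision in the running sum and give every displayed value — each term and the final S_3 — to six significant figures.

∫_11^46 ln(x) dx evaluates to 114.741.
½[f(11) + f(46)] = ½[2.39790 + 3.82864] = 3.11327.
Integral + boundary = 117.854.
Correction k=1: B_{2}/2! · (f^{(1)}(46) − f^{(1)}(11)) = 1/12 · (0.0217391 − 0.0909091) = -0.00576416.
Partial sum through k=1: 117.848.
Correction k=2: B_{4}/4! · (f^{(3)}(46) − f^{(3)}(11)) = −1/720 · (2.05474e-05 − 0.00150263) = 2.05845e-06.
Partial sum through k=2: 117.848.
Correction k=3: B_{6}/6! · (f^{(5)}(46) − f^{(5)}(11)) = 1/30240 · (1.16526e-07 − 0.000149021) = -4.92409e-09.

S_3 ≈ 117.848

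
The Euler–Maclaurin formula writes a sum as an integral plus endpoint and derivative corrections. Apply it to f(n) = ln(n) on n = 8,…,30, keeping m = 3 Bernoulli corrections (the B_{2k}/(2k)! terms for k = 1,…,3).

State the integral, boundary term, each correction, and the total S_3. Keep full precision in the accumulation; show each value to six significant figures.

S_3 ≈ 66.1331

Integral: ∫_8^30 ln(x) dx = 63.4004.
Boundary: ½(f(8) + f(30)) = ½(2.07944 + 3.40120) = 2.74032.
Integral + boundary = 66.1407.
Correction k=1: B_{2}/2! · (f^{(1)}(30) − f^{(1)}(8)) = 1/12 · (0.0333333 − 0.125000) = -0.00763889.
Running total after k=1: 66.1331.
Correction k=2: B_{4}/4! · (f^{(3)}(30) − f^{(3)}(8)) = −1/720 · (7.40741e-05 − 0.00390625) = 5.32247e-06.
Running total after k=2: 66.1331.
Correction k=3: B_{6}/6! · (f^{(5)}(30) − f^{(5)}(8)) = 1/30240 · (9.87654e-07 − 0.000732422) = -2.41876e-08.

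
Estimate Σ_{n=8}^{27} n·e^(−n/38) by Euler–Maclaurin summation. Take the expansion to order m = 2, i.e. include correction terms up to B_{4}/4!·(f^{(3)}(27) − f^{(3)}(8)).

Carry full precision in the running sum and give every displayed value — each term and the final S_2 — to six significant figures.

The integral term ∫_8^27 x·e^(−x/38) dx = 202.434.
Endpoint term: (f(8) + f(27))/2 = (6.48126 + 13.2674)/2 = 9.87434.
So far: 212.308.
Correction k=1: B_{2}/2! · (f^{(1)}(27) − f^{(1)}(8)) = 1/12 · (0.142243 − 0.639598) = -0.0414463.
Partial sum through k=1: 212.266.
Correction k=2: B_{4}/4! · (f^{(3)}(27) − f^{(3)}(8)) = −1/720 · (0.000779096 − 0.00156504) = 1.09159e-06.

S_2 ≈ 212.266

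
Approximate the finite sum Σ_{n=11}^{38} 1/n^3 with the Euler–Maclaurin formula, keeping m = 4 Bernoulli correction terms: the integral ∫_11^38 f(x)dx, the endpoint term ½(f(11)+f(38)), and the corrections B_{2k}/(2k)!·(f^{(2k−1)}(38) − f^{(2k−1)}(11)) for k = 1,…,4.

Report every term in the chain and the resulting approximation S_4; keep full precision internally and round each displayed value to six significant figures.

S_4 ≈ 0.00418765

Integral: ∫_11^38 1/x^3 dx = 0.00378597.
½[f(11) + f(38)] = ½[0.000751315 + 1.82242e-05] = 0.000384770.
Running total after boundary: 0.00417074.
Order-1 term: 1/12 · (-1.43876e-06 − (-0.000204904)) = 1.69554e-05.
After k=1: 0.00418770.
Order-2 term: −1/720 · (-1.99274e-08 − (-3.38684e-05)) = -4.70118e-08.
After k=2: 0.00418765.
Order-3 term: 1/30240 · (-5.79605e-10 − (-1.17560e-05)) = 3.88737e-10.
After k=3: 0.00418765.
Order-4 term: −1/1209600 · (-2.88999e-11 − (-6.99530e-06)) = -5.78313e-12.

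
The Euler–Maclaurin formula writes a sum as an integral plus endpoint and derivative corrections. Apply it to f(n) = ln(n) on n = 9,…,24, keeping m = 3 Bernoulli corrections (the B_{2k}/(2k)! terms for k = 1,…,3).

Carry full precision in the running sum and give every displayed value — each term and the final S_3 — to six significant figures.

Integral: ∫_9^24 ln(x) dx = 41.4983.
Endpoint term: (f(9) + f(24))/2 = (2.19722 + 3.17805)/2 = 2.68764.
Running total after boundary: 44.1859.
k=1: B_{2}/(2)! × [f^{(1)}(24) − f^{(1)}(9)] = 1/12 × (0.0416667 − 0.111111) = -0.00578704.
Partial sum through k=1: 44.1801.
k=2: B_{4}/(4)! × [f^{(3)}(24) − f^{(3)}(9)] = −1/720 × (0.000144676 − 0.00274348) = 3.60946e-06.
Partial sum through k=2: 44.1801.
k=3: B_{6}/(6)! × [f^{(5)}(24) − f^{(5)}(9)] = 1/30240 × (3.01408e-06 − 0.000406442) = -1.33409e-08.

S_3 ≈ 44.1801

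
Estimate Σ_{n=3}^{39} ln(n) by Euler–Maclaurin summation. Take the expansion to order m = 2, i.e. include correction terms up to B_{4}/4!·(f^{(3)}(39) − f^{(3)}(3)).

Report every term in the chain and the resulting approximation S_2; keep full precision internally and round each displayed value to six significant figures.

The integral term ∫_3^39 ln(x) dx = 103.583.
Boundary: ½(f(3) + f(39)) = ½(1.09861 + 3.66356) = 2.38109.
Integral + boundary = 105.964.
Order-1 term: 1/12 · (0.0256410 − 0.333333) = -0.0256410.
Running total after k=1: 105.939.
Order-2 term: −1/720 · (3.37160e-05 − 0.0740741) = 0.000102834.

S_2 ≈ 105.939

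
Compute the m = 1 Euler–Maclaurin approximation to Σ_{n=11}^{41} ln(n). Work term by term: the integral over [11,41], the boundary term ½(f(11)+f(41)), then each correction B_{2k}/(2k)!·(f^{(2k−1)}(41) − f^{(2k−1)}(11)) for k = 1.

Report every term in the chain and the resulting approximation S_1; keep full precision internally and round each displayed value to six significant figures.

S_1 ≈ 98.9298

The integral term ∫_11^41 ln(x) dx = 95.8796.
½[f(11) + f(41)] = ½[2.39790 + 3.71357] = 3.05573.
So far: 98.9353.
Order-1 term: 1/12 · (0.0243902 − 0.0909091) = -0.00554324.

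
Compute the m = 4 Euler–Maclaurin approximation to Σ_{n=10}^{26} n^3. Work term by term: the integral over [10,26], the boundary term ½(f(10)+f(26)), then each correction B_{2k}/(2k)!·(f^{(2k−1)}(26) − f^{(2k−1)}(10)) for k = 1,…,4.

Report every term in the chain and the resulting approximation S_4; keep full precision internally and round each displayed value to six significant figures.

The integral term ∫_10^26 x^3 dx = 111744.
½[f(10) + f(26)] = ½[1000.00 + 17576.0] = 9288.00.
Integral + boundary = 121032.
Order-1 term: 1/12 · (2028.00 − 300.000) = 144.000.
After k=1: 121176.
Order-2 term: −1/720 · (6.00000 − 6.00000) = 0.00000.
After k=2: 121176.
Order-3 term: 1/30240 · (0.00000 − 0.00000) = 0.00000.
After k=3: 121176.
Order-4 term: −1/1209600 · (0.00000 − 0.00000) = 0.00000.

S_4 ≈ 121176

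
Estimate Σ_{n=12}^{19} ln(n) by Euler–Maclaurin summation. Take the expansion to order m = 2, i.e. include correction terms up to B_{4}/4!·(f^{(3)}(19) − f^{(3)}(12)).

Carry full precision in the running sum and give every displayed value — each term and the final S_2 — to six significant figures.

S_2 ≈ 21.8376

The integral term ∫_12^19 ln(x) dx = 19.1255.
½[f(12) + f(19)] = ½[2.48491 + 2.94444] = 2.71467.
Integral + boundary = 21.8401.
Correction k=1: B_{2}/2! · (f^{(1)}(19) − f^{(1)}(12)) = 1/12 · (0.0526316 − 0.0833333) = -0.00255848.
Partial sum through k=1: 21.8376.
Correction k=2: B_{4}/4! · (f^{(3)}(19) − f^{(3)}(12)) = −1/720 · (0.000291588 − 0.00115741) = 1.20253e-06.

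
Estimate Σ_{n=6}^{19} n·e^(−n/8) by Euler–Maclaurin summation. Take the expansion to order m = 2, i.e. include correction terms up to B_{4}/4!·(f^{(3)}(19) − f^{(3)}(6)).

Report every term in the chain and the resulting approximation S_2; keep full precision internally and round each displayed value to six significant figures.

∫_6^19 x·e^(−x/8) dx evaluates to 32.8139.
Endpoint term: (f(6) + f(19))/2 = (2.83420 + 1.76728)/2 = 2.30074.
Integral + boundary = 35.1147.
k=1: B_{2}/(2)! × [f^{(1)}(19) − f^{(1)}(6)] = 1/12 × (-0.127895 − 0.118092) = -0.0204989.
After k=1: 35.0942.
k=2: B_{4}/(4)! × [f^{(3)}(19) − f^{(3)}(6)] = −1/720 × (0.000908345 − 0.0166066) = 2.18032e-05.

S_2 ≈ 35.0942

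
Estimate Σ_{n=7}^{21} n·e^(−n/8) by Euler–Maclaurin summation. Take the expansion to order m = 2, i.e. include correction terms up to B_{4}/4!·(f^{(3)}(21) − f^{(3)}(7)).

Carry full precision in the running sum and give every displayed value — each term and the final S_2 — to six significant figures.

S_2 ≈ 35.4229

The integral term ∫_7^21 x·e^(−x/8) dx = 33.2174.
Boundary: ½(f(7) + f(21)) = ½(2.91803 + 1.52123) = 2.21963.
Running total after boundary: 35.4371.
k=1: B_{2}/(2)! × [f^{(1)}(21) − f^{(1)}(7)] = 1/12 × (-0.117715 − 0.0521078) = -0.0141519.
Running total after k=1: 35.4229.
k=2: B_{4}/(4)! × [f^{(3)}(21) − f^{(3)}(7)] = −1/720 × (0.000424452 − 0.0138411) = 1.86343e-05.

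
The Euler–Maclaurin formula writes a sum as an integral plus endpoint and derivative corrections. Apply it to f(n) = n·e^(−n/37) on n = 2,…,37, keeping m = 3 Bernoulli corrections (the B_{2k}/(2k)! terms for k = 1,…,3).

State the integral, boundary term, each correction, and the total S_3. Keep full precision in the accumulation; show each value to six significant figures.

∫_2^37 x·e^(−x/37) dx evaluates to 359.817.
Endpoint term: (f(2) + f(37))/2 = (1.89476 + 13.6115)/2 = 7.75315.
Running total after boundary: 367.570.
Order-1 term: 1/12 · (0.00000 − 0.896171) = -0.0746809.
Partial sum through k=1: 367.495.
Order-2 term: −1/720 · (0.000537443 − 0.00203867) = 2.08503e-06.
Partial sum through k=2: 367.495.
Order-3 term: 1/30240 · (7.85161e-07 − 2.50016e-06) = -5.67128e-11.

S_3 ≈ 367.495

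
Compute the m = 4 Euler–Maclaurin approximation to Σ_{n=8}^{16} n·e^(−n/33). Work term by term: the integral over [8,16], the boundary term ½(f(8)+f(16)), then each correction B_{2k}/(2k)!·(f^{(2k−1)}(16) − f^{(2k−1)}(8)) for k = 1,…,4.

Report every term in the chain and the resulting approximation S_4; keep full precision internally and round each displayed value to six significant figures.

S_4 ≈ 74.0394

∫_8^16 x·e^(−x/33) dx evaluates to 65.9973.
½[f(8) + f(16)] = ½[6.27779 + 9.85265] = 8.06522.
Integral + boundary = 74.0625.
Order-1 term: 1/12 · (0.317225 − 0.594487) = -0.0231052.
After k=1: 74.0394.
Order-2 term: −1/720 · (0.00142223 − 0.00198708) = 7.84521e-07.
After k=2: 74.0394.
Order-3 term: 1/30240 · (2.34450e-06 − 3.14808e-06) = -2.65737e-11.
After k=3: 74.0394.
Order-4 term: −1/1209600 · (3.10652e-09 − 4.10605e-09) = 8.26329e-16.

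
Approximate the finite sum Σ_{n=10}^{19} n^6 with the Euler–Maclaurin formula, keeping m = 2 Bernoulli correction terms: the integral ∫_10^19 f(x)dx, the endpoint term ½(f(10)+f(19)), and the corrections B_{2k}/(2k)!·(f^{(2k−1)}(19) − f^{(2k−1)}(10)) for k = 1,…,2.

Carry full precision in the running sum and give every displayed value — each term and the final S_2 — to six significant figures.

Integral: ∫_10^19 x^6 dx = 1.26267e+08.
Endpoint term: (f(10) + f(19))/2 = (1.00000e+06 + 4.70459e+07)/2 = 2.40229e+07.
So far: 1.50290e+08.
k=1: B_{2}/(2)! × [f^{(1)}(19) − f^{(1)}(10)] = 1/12 × (1.48566e+07 − 600000) = 1.18805e+06.
Running total after k=1: 1.51478e+08.
k=2: B_{4}/(4)! × [f^{(3)}(19) − f^{(3)}(10)] = −1/720 × (823080 − 120000) = -976.500.

S_2 ≈ 1.51477e+08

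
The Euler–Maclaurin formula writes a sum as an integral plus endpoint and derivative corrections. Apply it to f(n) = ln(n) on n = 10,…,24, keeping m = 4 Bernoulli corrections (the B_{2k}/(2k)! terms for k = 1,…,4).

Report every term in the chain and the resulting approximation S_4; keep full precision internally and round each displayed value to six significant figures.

S_4 ≈ 41.9829

The integral term ∫_10^24 ln(x) dx = 39.2474.
Boundary: ½(f(10) + f(24)) = ½(2.30259 + 3.17805) = 2.74032.
Integral + boundary = 41.9878.
k=1: B_{2}/(2)! × [f^{(1)}(24) − f^{(1)}(10)] = 1/12 × (0.0416667 − 0.100000) = -0.00486111.
After k=1: 41.9829.
k=2: B_{4}/(4)! × [f^{(3)}(24) − f^{(3)}(10)] = −1/720 × (0.000144676 − 0.00200000) = 2.57684e-06.
After k=2: 41.9829.
k=3: B_{6}/(6)! × [f^{(5)}(24) − f^{(5)}(10)] = 1/30240 × (3.01408e-06 − 0.000240000) = -7.83684e-09.
After k=3: 41.9829.
k=4: B_{8}/(8)! × [f^{(7)}(24) − f^{(7)}(10)] = −1/1209600 × (1.56983e-07 − 7.20000e-05) = 5.93940e-11.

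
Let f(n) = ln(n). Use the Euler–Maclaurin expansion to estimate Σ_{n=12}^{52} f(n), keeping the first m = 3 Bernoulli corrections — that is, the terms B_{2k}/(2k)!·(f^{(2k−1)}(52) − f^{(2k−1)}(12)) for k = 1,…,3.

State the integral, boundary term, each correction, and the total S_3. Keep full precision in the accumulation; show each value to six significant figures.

The integral term ∫_12^52 ln(x) dx = 135.646.
Endpoint term: (f(12) + f(52))/2 = (2.48491 + 3.95124)/2 = 3.21808.
Running total after boundary: 138.864.
k=1: B_{2}/(2)! × [f^{(1)}(52) − f^{(1)}(12)] = 1/12 × (0.0192308 − 0.0833333) = -0.00534188.
Running total after k=1: 138.859.
k=2: B_{4}/(4)! × [f^{(3)}(52) − f^{(3)}(12)] = −1/720 × (1.42239e-05 − 0.00115741) = 1.58775e-06.
Running total after k=2: 138.859.
k=3: B_{6}/(6)! × [f^{(5)}(52) − f^{(5)}(12)] = 1/30240 × (6.31240e-08 − 9.64506e-05) = -3.18742e-09.

S_3 ≈ 138.859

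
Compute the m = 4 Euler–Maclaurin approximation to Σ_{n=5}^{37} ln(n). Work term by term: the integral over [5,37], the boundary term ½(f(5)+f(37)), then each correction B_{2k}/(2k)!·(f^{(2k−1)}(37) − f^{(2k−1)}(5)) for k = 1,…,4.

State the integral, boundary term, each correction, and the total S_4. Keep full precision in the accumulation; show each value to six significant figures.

S_4 ≈ 96.1526

∫_5^37 ln(x) dx evaluates to 93.5568.
Boundary: ½(f(5) + f(37)) = ½(1.60944 + 3.61092) = 2.61018.
Running total after boundary: 96.1670.
k=1: B_{2}/(2)! × [f^{(1)}(37) − f^{(1)}(5)] = 1/12 × (0.0270270 − 0.200000) = -0.0144144.
Running total after k=1: 96.1525.
k=2: B_{4}/(4)! × [f^{(3)}(37) − f^{(3)}(5)] = −1/720 × (3.94843e-05 − 0.0160000) = 2.21674e-05.
Running total after k=2: 96.1526.
k=3: B_{6}/(6)! × [f^{(5)}(37) − f^{(5)}(5)] = 1/30240 × (3.46101e-07 − 0.00768000) = -2.53957e-07.
Running total after k=3: 96.1526.
k=4: B_{8}/(8)! × [f^{(7)}(37) − f^{(7)}(5)] = −1/1209600 × (7.58439e-09 − 0.00921600) = 7.61904e-09.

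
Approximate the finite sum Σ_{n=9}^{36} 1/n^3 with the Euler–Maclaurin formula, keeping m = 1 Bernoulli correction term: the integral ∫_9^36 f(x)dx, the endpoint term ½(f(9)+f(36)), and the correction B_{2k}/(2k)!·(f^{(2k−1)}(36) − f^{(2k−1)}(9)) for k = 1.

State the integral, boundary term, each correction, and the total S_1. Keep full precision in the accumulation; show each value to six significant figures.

∫_9^36 1/x^3 dx evaluates to 0.00578704.
Boundary: ½(f(9) + f(36)) = ½(0.00137174 + 2.14335e-05) = 0.000696588.
So far: 0.00648362.
Order-1 term: 1/12 · (-1.78612e-06 − (-0.000457247)) = 3.79551e-05.

S_1 ≈ 0.00652158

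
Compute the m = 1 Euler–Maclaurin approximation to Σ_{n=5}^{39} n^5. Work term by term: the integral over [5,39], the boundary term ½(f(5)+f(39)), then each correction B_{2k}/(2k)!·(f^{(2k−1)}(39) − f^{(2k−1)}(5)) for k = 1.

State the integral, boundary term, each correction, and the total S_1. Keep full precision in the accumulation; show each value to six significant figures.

The integral term ∫_5^39 x^5 dx = 5.86455e+08.
Endpoint term: (f(5) + f(39))/2 = (3125.00 + 9.02242e+07)/2 = 4.51137e+07.
Integral + boundary = 6.31568e+08.
k=1: B_{2}/(2)! × [f^{(1)}(39) − f^{(1)}(5)] = 1/12 × (1.15672e+07 − 3125.00) = 963673.

S_1 ≈ 6.32532e+08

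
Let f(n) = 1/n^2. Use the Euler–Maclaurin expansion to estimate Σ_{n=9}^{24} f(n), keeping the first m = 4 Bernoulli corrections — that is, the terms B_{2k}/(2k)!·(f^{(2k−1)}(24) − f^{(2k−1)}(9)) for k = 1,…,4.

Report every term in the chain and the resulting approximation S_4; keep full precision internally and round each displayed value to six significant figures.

S_4 ≈ 0.0767014

∫_9^24 1/x^2 dx evaluates to 0.0694444.
½[f(9) + f(24)] = ½[0.0123457 + 0.00173611] = 0.00704090.
Integral + boundary = 0.0764853.
k=1: B_{2}/(2)! × [f^{(1)}(24) − f^{(1)}(9)] = 1/12 × (-0.000144676 − (-0.00274348)) = 0.000216567.
After k=1: 0.0767019.
k=2: B_{4}/(4)! × [f^{(3)}(24) − f^{(3)}(9)] = −1/720 × (-3.01408e-06 − (-0.000406442)) = -5.60317e-07.
After k=2: 0.0767013.
k=3: B_{6}/(6)! × [f^{(5)}(24) − f^{(5)}(9)] = 1/30240 × (-1.56983e-07 − (-0.000150534)) = 4.97279e-09.
After k=3: 0.0767014.
k=4: B_{8}/(8)! × [f^{(7)}(24) − f^{(7)}(9)] = −1/1209600 × (-1.52623e-08 − (-0.000104073)) = -8.60265e-11.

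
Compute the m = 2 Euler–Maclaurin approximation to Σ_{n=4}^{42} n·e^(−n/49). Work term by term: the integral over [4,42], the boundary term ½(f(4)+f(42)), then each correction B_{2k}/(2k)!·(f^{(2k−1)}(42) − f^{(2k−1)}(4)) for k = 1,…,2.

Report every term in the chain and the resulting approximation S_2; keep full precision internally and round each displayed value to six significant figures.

S_2 ≈ 511.833

∫_4^42 x·e^(−x/49) dx evaluates to 501.144.
Boundary: ½(f(4) + f(42)) = ½(3.68644 + 17.8237) = 10.7551.
Running total after boundary: 511.899.
Correction k=1: B_{2}/2! · (f^{(1)}(42) − f^{(1)}(4)) = 1/12 · (0.0606247 − 0.846377) = -0.0654794.
Partial sum through k=1: 511.833.
Correction k=2: B_{4}/4! · (f^{(3)}(42) − f^{(3)}(4)) = −1/720 · (0.000378747 − 0.00112020) = 1.02980e-06.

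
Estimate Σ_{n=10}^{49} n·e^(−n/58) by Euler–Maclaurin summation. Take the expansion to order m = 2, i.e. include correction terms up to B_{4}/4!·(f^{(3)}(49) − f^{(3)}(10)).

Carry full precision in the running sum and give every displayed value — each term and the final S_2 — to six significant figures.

S_2 ≈ 667.781

The integral term ∫_10^49 x·e^(−x/58) dx = 653.099.
½[f(10) + f(49)] = ½[8.41631 + 21.0519] = 14.7341.
So far: 667.834.
Order-1 term: 1/12 · (0.0666669 − 0.696522) = -0.0524879.
Running total after k=1: 667.781.
Order-2 term: −1/720 · (0.000275247 − 0.000707427) = 6.00250e-07.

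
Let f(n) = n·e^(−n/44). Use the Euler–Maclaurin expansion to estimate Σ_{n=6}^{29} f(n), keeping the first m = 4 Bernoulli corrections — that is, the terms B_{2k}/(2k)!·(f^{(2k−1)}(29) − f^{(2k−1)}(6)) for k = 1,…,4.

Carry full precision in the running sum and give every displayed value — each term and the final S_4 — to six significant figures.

S_4 ≈ 267.990

∫_6^29 x·e^(−x/44) dx evaluates to 257.919.
½[f(6) + f(29)] = ½[5.23515 + 15.0023] = 10.1187.
So far: 268.038.
k=1: B_{2}/(2)! × [f^{(1)}(29) − f^{(1)}(6)] = 1/12 × (0.176360 − 0.753545) = -0.0480987.
After k=1: 267.990.
k=2: B_{4}/(4)! × [f^{(3)}(29) − f^{(3)}(6)] = −1/720 × (0.000625518 − 0.00129060) = 9.23721e-07.
After k=2: 267.990.
k=3: B_{6}/(6)! × [f^{(5)}(29) − f^{(5)}(6)] = 1/30240 × (5.99143e-07 − 1.13221e-06) = -1.76280e-11.
After k=3: 267.990.
k=4: B_{8}/(8)! × [f^{(7)}(29) − f^{(7)}(6)] = −1/1209600 × (4.52060e-10 − 8.25308e-10) = 3.08572e-16.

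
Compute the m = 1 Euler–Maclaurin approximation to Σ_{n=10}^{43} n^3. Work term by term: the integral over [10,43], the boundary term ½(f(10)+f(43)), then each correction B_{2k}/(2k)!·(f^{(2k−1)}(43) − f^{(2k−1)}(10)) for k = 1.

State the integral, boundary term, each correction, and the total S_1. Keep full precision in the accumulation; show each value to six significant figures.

S_1 ≈ 892891

Integral: ∫_10^43 x^3 dx = 852200.
½[f(10) + f(43)] = ½[1000.00 + 79507.0] = 40253.5.
So far: 892454.
k=1: B_{2}/(2)! × [f^{(1)}(43) − f^{(1)}(10)] = 1/12 × (5547.00 − 300.000) = 437.250.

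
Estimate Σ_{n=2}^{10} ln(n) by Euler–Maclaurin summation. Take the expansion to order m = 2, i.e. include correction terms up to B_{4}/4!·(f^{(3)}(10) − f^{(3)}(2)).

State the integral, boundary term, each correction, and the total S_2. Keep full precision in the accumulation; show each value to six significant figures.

Integral: ∫_2^10 ln(x) dx = 13.6396.
Endpoint term: (f(2) + f(10))/2 = (0.693147 + 2.30259)/2 = 1.49787.
So far: 15.1374.
k=1: B_{2}/(2)! × [f^{(1)}(10) − f^{(1)}(2)] = 1/12 × (0.100000 − 0.500000) = -0.0333333.
Running total after k=1: 15.1041.
k=2: B_{4}/(4)! × [f^{(3)}(10) − f^{(3)}(2)] = −1/720 × (0.00200000 − 0.250000) = 0.000344444.

S_2 ≈ 15.1044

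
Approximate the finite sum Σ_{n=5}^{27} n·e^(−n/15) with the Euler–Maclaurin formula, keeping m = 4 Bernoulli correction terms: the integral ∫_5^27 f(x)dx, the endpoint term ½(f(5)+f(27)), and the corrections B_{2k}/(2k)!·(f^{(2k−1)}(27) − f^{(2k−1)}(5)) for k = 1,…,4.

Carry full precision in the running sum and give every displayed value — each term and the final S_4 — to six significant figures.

The integral term ∫_5^27 x·e^(−x/15) dx = 110.821.
Endpoint term: (f(5) + f(27))/2 = (3.58266 + 4.46307)/2 = 4.02286.
So far: 114.844.
Order-1 term: 1/12 · (-0.132239 − 0.477688) = -0.0508272.
After k=1: 114.793.
Order-2 term: −1/720 · (0.000881594 − 0.00849222) = 1.05703e-05.
After k=2: 114.793.
Order-3 term: 1/30240 · (1.04485e-05 − 6.60506e-05) = -1.83869e-09.
After k=3: 114.793.
Order-4 term: −1/1209600 · (7.54616e-08 − 4.19369e-07) = 2.84315e-13.

S_4 ≈ 114.793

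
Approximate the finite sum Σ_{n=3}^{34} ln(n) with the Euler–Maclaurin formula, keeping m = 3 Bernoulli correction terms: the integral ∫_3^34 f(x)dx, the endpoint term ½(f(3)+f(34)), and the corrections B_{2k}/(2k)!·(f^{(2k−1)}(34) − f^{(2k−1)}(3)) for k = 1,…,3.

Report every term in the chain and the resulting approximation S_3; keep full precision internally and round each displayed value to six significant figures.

∫_3^34 ln(x) dx evaluates to 85.6004.
Endpoint term: (f(3) + f(34))/2 = (1.09861 + 3.52636)/2 = 2.31249.
So far: 87.9129.
Order-1 term: 1/12 · (0.0294118 − 0.333333) = -0.0253268.
Partial sum through k=1: 87.8876.
Order-2 term: −1/720 · (5.08854e-05 − 0.0740741) = 0.000102810.
Partial sum through k=2: 87.8877.
Order-3 term: 1/30240 · (5.28222e-07 − 0.0987654) = -3.26604e-06.

S_3 ≈ 87.8877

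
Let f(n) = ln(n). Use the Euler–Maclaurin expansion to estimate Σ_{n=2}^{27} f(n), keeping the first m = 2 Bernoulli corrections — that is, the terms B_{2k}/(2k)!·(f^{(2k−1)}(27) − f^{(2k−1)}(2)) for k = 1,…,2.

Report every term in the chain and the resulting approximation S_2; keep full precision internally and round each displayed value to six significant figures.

S_2 ≈ 64.5576

Integral: ∫_2^27 ln(x) dx = 62.6013.
Boundary: ½(f(2) + f(27)) = ½(0.693147 + 3.29584) = 1.99449.
Running total after boundary: 64.5958.
Correction k=1: B_{2}/2! · (f^{(1)}(27) − f^{(1)}(2)) = 1/12 · (0.0370370 − 0.500000) = -0.0385802.
Partial sum through k=1: 64.5572.
Correction k=2: B_{4}/4! · (f^{(3)}(27) − f^{(3)}(2)) = −1/720 · (0.000101611 − 0.250000) = 0.000347081.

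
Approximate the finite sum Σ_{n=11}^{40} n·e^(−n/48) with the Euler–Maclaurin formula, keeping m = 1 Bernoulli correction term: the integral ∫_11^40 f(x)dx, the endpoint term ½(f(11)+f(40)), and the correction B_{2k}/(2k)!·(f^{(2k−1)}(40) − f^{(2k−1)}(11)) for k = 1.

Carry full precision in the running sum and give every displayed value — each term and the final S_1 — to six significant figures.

The integral term ∫_11^40 x·e^(−x/48) dx = 416.252.
½[f(11) + f(40)] = ½[8.74716 + 17.3839] = 13.0655.
So far: 429.318.
Correction k=1: B_{2}/2! · (f^{(1)}(40) − f^{(1)}(11)) = 1/12 · (0.0724330 − 0.612964) = -0.0450442.

S_1 ≈ 429.273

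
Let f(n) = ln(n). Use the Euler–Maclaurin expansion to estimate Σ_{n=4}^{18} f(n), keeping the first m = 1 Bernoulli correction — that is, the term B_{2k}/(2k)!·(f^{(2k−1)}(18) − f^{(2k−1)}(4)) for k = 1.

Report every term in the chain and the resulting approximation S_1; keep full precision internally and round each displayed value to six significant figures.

Integral: ∫_4^18 ln(x) dx = 32.4815.
Boundary: ½(f(4) + f(18)) = ½(1.38629 + 2.89037) = 2.13833.
So far: 34.6198.
Order-1 term: 1/12 · (0.0555556 − 0.250000) = -0.0162037.

S_1 ≈ 34.6036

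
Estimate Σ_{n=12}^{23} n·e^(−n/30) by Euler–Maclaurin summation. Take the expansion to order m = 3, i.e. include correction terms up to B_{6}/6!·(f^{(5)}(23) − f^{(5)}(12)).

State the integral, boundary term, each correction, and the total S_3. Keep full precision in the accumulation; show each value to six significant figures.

S_3 ≈ 115.294

Integral: ∫_12^23 x·e^(−x/30) dx = 105.954.
½[f(12) + f(23)] = ½[8.04384 + 10.6849] = 9.36435.
Running total after boundary: 115.319.
k=1: B_{2}/(2)! × [f^{(1)}(23) − f^{(1)}(12)] = 1/12 × (0.108397 − 0.402192) = -0.0244829.
Partial sum through k=1: 115.294.
k=2: B_{4}/(4)! × [f^{(3)}(23) − f^{(3)}(12)] = −1/720 × (0.00115279 − 0.00193648) = 1.08845e-06.
Partial sum through k=2: 115.294.
k=3: B_{6}/(6)! × [f^{(5)}(23) − f^{(5)}(12)] = 1/30240 × (2.42794e-06 − 3.80676e-06) = -4.55957e-11.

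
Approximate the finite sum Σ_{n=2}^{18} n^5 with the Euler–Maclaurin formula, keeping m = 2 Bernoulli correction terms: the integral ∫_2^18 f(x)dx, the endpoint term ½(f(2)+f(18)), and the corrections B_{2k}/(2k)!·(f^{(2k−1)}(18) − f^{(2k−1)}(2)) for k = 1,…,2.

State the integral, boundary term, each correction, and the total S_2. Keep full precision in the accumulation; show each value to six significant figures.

∫_2^18 x^5 dx evaluates to 5.66869e+06.
Endpoint term: (f(2) + f(18))/2 = (32.0000 + 1.88957e+06)/2 = 944800.
Integral + boundary = 6.61349e+06.
k=1: B_{2}/(2)! × [f^{(1)}(18) − f^{(1)}(2)] = 1/12 × (524880 − 80.0000) = 43733.3.
Running total after k=1: 6.65723e+06.
k=2: B_{4}/(4)! × [f^{(3)}(18) − f^{(3)}(2)] = −1/720 × (19440.0 − 240.000) = -26.6667.

S_2 ≈ 6.65720e+06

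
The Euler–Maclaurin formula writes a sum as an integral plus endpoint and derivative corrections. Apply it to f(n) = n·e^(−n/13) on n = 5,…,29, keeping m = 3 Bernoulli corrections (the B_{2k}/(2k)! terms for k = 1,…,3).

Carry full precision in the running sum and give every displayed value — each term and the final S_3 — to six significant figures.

∫_5^29 x·e^(−x/13) dx evaluates to 100.621.
Endpoint term: (f(5) + f(29))/2 = (3.40356 + 3.11593)/2 = 3.25974.
So far: 103.881.
Order-1 term: 1/12 · (-0.132241 − 0.418900) = -0.0459284.
Running total after k=1: 103.835.
Order-2 term: −1/720 · (0.000489057 − 0.0105345) = 1.39520e-05.
Running total after k=2: 103.835.
Order-3 term: 1/30240 · (1.04178e-05 − 0.000110001) = -3.29311e-09.

S_3 ≈ 103.835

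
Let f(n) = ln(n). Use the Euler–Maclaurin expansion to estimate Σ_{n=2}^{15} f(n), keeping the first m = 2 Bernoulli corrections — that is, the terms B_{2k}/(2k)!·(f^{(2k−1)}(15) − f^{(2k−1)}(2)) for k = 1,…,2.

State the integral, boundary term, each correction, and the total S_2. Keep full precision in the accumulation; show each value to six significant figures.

S_2 ≈ 27.8993

Integral: ∫_2^15 ln(x) dx = 26.2345.
½[f(2) + f(15)] = ½[0.693147 + 2.70805] = 1.70060.
Running total after boundary: 27.9351.
Order-1 term: 1/12 · (0.0666667 − 0.500000) = -0.0361111.
Partial sum through k=1: 27.8989.
Order-2 term: −1/720 · (0.000592593 − 0.250000) = 0.000346399.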